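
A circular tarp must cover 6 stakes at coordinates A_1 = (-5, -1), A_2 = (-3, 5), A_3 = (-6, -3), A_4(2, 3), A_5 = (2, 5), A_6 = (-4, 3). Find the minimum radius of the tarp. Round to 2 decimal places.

The minimum enclosing circle of a finite set is fixed by two of the points (as a diameter) or three (as a circumcircle).
The farthest pair is A_3–A_5 with squared distance 128. The circle on this segment as diameter has centre (-2, 1) and r² = 128/4 = 32.
Check A_1: distance² to centre = 13 ≤ 32, so it lies inside.
All remaining points lie in this disk, and no smaller disk contains both endpoints, so this is the minimum enclosing circle.
r = √32 ≈ 5.66.

5.66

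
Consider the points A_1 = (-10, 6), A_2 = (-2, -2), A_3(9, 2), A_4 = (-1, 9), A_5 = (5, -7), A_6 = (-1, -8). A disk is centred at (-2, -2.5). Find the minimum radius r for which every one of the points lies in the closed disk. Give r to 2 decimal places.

The required radius is the distance from (-2, -2.5) to the farthest point.
Squared distances: 136.25, 0.25, 141.25, 133.25, 69.25, 31.25.
Maximum is 141.25, attained at A_3.
r = √(141.25) ≈ 11.88.

11.88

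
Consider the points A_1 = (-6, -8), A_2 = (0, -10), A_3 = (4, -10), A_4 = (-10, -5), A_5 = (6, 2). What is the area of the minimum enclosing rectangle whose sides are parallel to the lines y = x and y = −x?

In coordinates u = x + y, v = x − y the rectangle is axis-aligned; the map (x,y)→(u,v) scales areas by 2.
u-values: -14, -10, -6, -15, 8; range = 8 − (-15) = 23.
v-values: 2, 10, 14, -5, 4; range = 14 − (-5) = 19.
Area = (23 × 19) / 2 = 218.5.

218.5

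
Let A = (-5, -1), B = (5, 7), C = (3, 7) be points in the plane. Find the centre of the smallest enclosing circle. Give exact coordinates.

(0, 3)

Side lengths²: AB² = 164, AC² = 128, BC² = 4.
Since AB² = 164 ≥ 128 + 4 = 132, the angle opposite AB is not acute, so the smallest enclosing circle has AB as diameter.
Centre = midpoint of AB = (0, 3), r² = 164/4 = 41.
Centre = (0, 3).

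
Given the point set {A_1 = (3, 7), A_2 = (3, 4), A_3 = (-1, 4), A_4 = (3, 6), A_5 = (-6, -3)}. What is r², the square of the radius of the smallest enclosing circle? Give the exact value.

The farthest pair is A_1–A_5 with squared distance 181. The circle on this segment as diameter has centre (-1.5, 2) and r² = 181/4 = 45.25.
Check A_2: distance² to centre = 24.25 ≤ 45.25, so it lies inside.
All remaining points lie in this disk, and no smaller disk contains both endpoints, so this is the minimum enclosing circle.

45.25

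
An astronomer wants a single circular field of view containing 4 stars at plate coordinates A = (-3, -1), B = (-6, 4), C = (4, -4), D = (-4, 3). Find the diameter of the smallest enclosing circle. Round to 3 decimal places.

The minimum enclosing circle of a finite set is fixed by two of the points (as a diameter) or three (as a circumcircle).
The farthest pair is B–C with squared distance 164. The circle on this segment as diameter has centre (-1, 0) and r² = 164/4 = 41.
Check A: distance² to centre = 5 ≤ 41, so it lies inside.
All remaining points lie in this disk, and no smaller disk contains both endpoints, so this is the minimum enclosing circle.
Diameter = 2r = 2√41 ≈ 12.806.

12.806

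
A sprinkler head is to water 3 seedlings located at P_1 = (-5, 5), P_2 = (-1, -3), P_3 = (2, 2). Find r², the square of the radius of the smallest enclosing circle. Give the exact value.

Side lengths²: P_1P_2² = 80, P_1P_3² = 58, P_2P_3² = 34.
Since P_1P_2² = 80 < 58 + 34 = 92, the triangle is acute, so the smallest enclosing circle is the circumcircle.
Circumcentre = (-27/11, 14/11), r² = 2465/121.

2465/121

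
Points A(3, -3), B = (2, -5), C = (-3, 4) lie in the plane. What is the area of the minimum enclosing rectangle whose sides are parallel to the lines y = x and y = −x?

28

In coordinates u = x + y, v = x − y the rectangle is axis-aligned; the map (x,y)→(u,v) scales areas by 2.
u-values: 0, -3, 1; range = 1 − (-3) = 4.
v-values: 6, 7, -7; range = 7 − (-7) = 14.
Area = (4 × 14) / 2 = 28.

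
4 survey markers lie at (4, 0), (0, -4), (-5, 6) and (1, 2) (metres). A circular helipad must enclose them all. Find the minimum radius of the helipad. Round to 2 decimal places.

A smallest enclosing disk is always determined by at most three of the input points on its boundary.
The minimum enclosing circle is determined by three boundary points: (4, 0), (0, -4), (-5, 6).
Their circumcentre is (-1.5, 1.5) with r² = 32.5.
The farthest remaining point (1, 2) is at distance² 6.5 ≤ 32.5.
r = √(32.5) ≈ 5.70.

5.70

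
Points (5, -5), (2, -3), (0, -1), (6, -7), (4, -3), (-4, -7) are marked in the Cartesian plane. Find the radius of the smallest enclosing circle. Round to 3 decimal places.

5.099

By Welzl's lemma the MEC is supported by two points (diametrically opposite) or three points (on a circumcircle).
The minimum enclosing circle is determined by three boundary points: (0, -1), (6, -7), (-4, -7).
Their circumcentre is (1, -6) with r² = 26.
The farthest remaining point (4, -3) is at distance² 18 ≤ 26.
r = √26 ≈ 5.099.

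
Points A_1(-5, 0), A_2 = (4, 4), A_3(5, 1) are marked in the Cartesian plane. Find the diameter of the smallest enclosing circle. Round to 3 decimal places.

10.097

Side lengths²: A_1A_2² = 97, A_1A_3² = 101, A_2A_3² = 10.
Since A_1A_3² = 101 < 97 + 10 = 107, the triangle is acute, so the smallest enclosing circle is the circumcircle.
Circumcentre = (-3/62, 61/62), r² = 48985/1922.
Diameter = 2r = 2√(48985/1922) ≈ 10.097.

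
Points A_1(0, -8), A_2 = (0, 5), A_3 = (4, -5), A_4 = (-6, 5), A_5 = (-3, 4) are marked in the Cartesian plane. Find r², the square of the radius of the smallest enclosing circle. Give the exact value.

By Welzl's lemma the MEC is supported by two points (diametrically opposite) or three points (on a circumcircle).
The minimum enclosing circle is determined by three boundary points: A_1, A_3, A_4.
Their circumcentre is (-29/14, -15/14) with r² = 5125/98.
The farthest remaining point A_2 is at distance² 4033/98 ≤ 5125/98.

5125/98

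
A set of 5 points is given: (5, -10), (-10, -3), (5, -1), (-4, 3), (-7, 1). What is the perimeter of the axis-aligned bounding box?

56

Width = max x − min x = 5 − (-10) = 15.
Height = max y − min y = 3 − (-10) = 13.
Perimeter = 2(15 + 13) = 56.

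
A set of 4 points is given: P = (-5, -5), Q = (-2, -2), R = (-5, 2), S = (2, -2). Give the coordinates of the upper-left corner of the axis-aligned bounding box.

x-range [-5, 2], y-range [-5, 2].
The upper-left corner is (-5, 2).

(-5, 2)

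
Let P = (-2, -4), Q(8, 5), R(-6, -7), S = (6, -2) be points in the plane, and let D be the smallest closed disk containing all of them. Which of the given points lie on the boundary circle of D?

The minimum enclosing circle of a finite set is fixed by two of the points (as a diameter) or three (as a circumcircle).
The farthest pair is Q–R with squared distance 340. The circle on this segment as diameter has centre (1, -1) and r² = 340/4 = 85.
Check P: distance² to centre = 18 ≤ 85, so it lies inside.
All remaining points lie in this disk, and no smaller disk contains both endpoints, so this is the minimum enclosing circle.
The points at distance exactly r from the centre are Q, R — 2 points.

Q, R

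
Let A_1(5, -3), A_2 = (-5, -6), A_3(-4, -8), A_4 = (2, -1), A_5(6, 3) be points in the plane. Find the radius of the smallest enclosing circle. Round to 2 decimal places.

The farthest pair is A_3–A_5 with squared distance 221. The circle on this segment as diameter has centre (1, -2.5) and r² = 221/4 = 55.25.
Check A_1: distance² to centre = 16.25 ≤ 55.25, so it lies inside.
All remaining points lie in this disk, and no smaller disk contains both endpoints, so this is the minimum enclosing circle.
r = √(55.25) ≈ 7.43.

7.43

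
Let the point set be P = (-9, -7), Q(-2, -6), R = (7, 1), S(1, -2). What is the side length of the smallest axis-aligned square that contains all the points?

The bounding box has width 16 and height 8.
An axis-aligned square enclosing the set must have side ≥ max(width, height).
So the minimum side is max(16, 8) = 16.

16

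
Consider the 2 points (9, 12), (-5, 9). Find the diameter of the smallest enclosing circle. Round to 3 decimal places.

The smallest circle enclosing two points has them as diameter endpoints.
Centre = midpoint = (2, 10.5); r² = |(9, 12)−(-5, 9)|²/4 = 205/4 = 51.25.
Diameter = 2r = 2√(51.25) ≈ 14.318.

14.318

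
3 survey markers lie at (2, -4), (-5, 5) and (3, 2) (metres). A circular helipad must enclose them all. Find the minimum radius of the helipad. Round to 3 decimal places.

Call the three points A, B, C in the order given.
Side lengths²: AB² = 130, AC² = 37, BC² = 73.
Since AB² = 130 ≥ 73 + 37 = 110, the angle opposite AB is not acute, so the smallest enclosing circle has AB as diameter.
Centre = midpoint of AB = (-1.5, 0.5), r² = 130/4 = 32.5.
r = √(32.5) ≈ 5.701.

5.701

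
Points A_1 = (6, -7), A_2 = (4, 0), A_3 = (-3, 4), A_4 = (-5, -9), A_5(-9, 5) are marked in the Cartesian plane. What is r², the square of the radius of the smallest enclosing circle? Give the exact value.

The minimum enclosing circle of a finite set is fixed by two of the points (as a diameter) or three (as a circumcircle).
The farthest pair is A_1–A_5 with squared distance 369. The circle on this segment as diameter has centre (-1.5, -1) and r² = 369/4 = 92.25.
Check A_2: distance² to centre = 31.25 ≤ 92.25, so it lies inside.
All remaining points lie in this disk, and no smaller disk contains both endpoints, so this is the minimum enclosing circle.

92.25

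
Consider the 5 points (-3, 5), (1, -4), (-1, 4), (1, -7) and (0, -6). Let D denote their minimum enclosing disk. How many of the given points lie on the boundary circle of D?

2

The minimum enclosing circle of a finite set is fixed by two of the points (as a diameter) or three (as a circumcircle).
The farthest pair is (-3, 5)–(1, -7) with squared distance 160. The circle on this segment as diameter has centre (-1, -1) and r² = 160/4 = 40.
Check (1, -4): distance² to centre = 13 ≤ 40, so it lies inside.
All remaining points lie in this disk, and no smaller disk contains both endpoints, so this is the minimum enclosing circle.
The points at distance exactly r from the centre are (-3, 5), (1, -7) — 2 points.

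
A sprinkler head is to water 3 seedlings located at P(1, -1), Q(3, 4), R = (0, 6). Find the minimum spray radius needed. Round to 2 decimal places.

Side lengths²: PQ² = 29, PR² = 50, QR² = 13.
Since PR² = 50 ≥ 29 + 13 = 42, the angle opposite PR is not acute, so the smallest enclosing circle has PR as diameter.
Centre = midpoint of PR = (0.5, 2.5), r² = 50/4 = 12.5.
r = √(12.5) ≈ 3.54.

3.54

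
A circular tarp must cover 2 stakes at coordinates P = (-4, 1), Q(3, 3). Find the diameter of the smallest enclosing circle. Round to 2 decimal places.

The smallest circle enclosing two points has them as diameter endpoints.
Centre = midpoint = (-0.5, 2); r² = |PQ|²/4 = 53/4 = 13.25.
Diameter = 2r = 2√(13.25) ≈ 7.28.

7.28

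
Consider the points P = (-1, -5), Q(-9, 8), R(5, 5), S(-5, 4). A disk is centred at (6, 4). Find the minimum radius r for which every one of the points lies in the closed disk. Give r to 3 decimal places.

15.524

The required radius is the distance from (6, 4) to the farthest point.
Squared distances: 130, 241, 2, 121.
Maximum is 241, attained at Q.
r = √241 ≈ 15.524.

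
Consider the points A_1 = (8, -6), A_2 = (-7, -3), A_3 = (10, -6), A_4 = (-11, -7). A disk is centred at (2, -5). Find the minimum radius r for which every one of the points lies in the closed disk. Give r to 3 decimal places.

The required radius is the distance from (2, -5) to the farthest point.
Squared distances: 37, 85, 65, 173.
Maximum is 173, attained at A_4.
r = √173 ≈ 13.153.

13.153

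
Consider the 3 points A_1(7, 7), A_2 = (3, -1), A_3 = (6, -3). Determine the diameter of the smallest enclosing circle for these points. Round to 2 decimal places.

10.05

Side lengths²: A_1A_2² = 80, A_1A_3² = 101, A_2A_3² = 13.
Since A_1A_3² = 101 ≥ 80 + 13 = 93, the angle opposite A_1A_3 is not acute, so the smallest enclosing circle has A_1A_3 as diameter.
Centre = midpoint of A_1A_3 = (6.5, 2), r² = 101/4 = 25.25.
Diameter = 2r = 2√(25.25) ≈ 10.05.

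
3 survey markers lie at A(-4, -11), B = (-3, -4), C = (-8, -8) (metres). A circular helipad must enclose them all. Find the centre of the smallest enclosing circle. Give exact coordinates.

Side lengths²: AB² = 50, AC² = 25, BC² = 41.
Since AB² = 50 < 41 + 25 = 66, the triangle is acute, so the smallest enclosing circle is the circumcircle.
Circumcentre = (-273/62, -457/62), r² = 25625/1922.
Centre = (-273/62, -457/62).

(-273/62, -457/62)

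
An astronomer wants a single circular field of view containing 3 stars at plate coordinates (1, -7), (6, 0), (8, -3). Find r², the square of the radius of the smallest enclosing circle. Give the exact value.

31265/1682

Call the three points A, B, C in the order given.
Side lengths²: AB² = 74, AC² = 65, BC² = 13.
Since AB² = 74 < 65 + 13 = 78, the triangle is acute, so the smallest enclosing circle is the circumcircle.
Circumcentre = (217/58, -213/58), r² = 31265/1682.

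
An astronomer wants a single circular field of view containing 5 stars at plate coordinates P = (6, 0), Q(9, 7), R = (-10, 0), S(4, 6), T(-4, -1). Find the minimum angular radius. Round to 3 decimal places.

By Welzl's lemma the MEC is supported by two points (diametrically opposite) or three points (on a circumcircle).
The farthest pair is Q–R with squared distance 410. The circle on this segment as diameter has centre (-0.5, 3.5) and r² = 410/4 = 102.5.
Check P: distance² to centre = 54.5 ≤ 102.5, so it lies inside.
All remaining points lie in this disk, and no smaller disk contains both endpoints, so this is the minimum enclosing circle.
r = √(102.5) ≈ 10.124.

10.124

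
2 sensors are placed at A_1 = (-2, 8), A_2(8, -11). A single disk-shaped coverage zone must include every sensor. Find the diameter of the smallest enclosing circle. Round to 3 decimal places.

21.471

The smallest circle enclosing two points has them as diameter endpoints.
Centre = midpoint = (3, -1.5); r² = |A_1A_2|²/4 = 461/4 = 115.25.
Diameter = 2r = 2√(115.25) ≈ 21.471.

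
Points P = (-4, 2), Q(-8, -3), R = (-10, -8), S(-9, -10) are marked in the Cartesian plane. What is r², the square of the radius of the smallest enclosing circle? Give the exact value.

A smallest enclosing disk is always determined by at most three of the input points on its boundary.
The farthest pair is P–S with squared distance 169. The circle on this segment as diameter has centre (-6.5, -4) and r² = 169/4 = 42.25.
Check Q: distance² to centre = 3.25 ≤ 42.25, so it lies inside.
All remaining points lie in this disk, and no smaller disk contains both endpoints, so this is the minimum enclosing circle.

42.25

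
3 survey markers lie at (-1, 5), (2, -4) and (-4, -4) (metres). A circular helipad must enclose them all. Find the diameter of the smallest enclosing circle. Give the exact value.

Call the three points A, B, C in the order given.
Side lengths²: AB² = 90, AC² = 90, BC² = 36.
Since AC² = 90 < 90 + 36 = 126, the triangle is acute, so the smallest enclosing circle is the circumcircle.
Circumcentre = (-1, 0), r² = 25.
Diameter = 2r = 2√25 = 10.

10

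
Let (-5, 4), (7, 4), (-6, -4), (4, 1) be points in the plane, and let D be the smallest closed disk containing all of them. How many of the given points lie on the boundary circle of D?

2

The farthest pair is (7, 4)–(-6, -4) with squared distance 233. The circle on this segment as diameter has centre (0.5, 0) and r² = 233/4 = 58.25.
Check (-5, 4): distance² to centre = 46.25 ≤ 58.25, so it lies inside.
All remaining points lie in this disk, and no smaller disk contains both endpoints, so this is the minimum enclosing circle.
The points at distance exactly r from the centre are (7, 4), (-6, -4) — 2 points.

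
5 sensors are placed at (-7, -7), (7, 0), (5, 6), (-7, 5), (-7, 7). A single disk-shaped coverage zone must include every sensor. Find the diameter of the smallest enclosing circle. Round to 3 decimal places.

The minimum enclosing circle of a finite set is fixed by two of the points (as a diameter) or three (as a circumcircle).
The minimum enclosing circle is determined by three boundary points: (-7, -7), (5, 6), (-7, 7).
Their circumcentre is (-37/24, 0) with r² = 45385/576.
The farthest remaining point (7, 0) is at distance² 42025/576 ≤ 45385/576.
Diameter = 2r = 2√(45385/576) ≈ 17.753.

17.753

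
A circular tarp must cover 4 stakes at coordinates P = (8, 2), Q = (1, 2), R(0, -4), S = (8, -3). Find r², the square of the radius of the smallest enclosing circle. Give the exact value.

The farthest pair is P–R with squared distance 100. The circle on this segment as diameter has centre (4, -1) and r² = 100/4 = 25.
Check Q: distance² to centre = 18 ≤ 25, so it lies inside.
All remaining points lie in this disk, and no smaller disk contains both endpoints, so this is the minimum enclosing circle.

25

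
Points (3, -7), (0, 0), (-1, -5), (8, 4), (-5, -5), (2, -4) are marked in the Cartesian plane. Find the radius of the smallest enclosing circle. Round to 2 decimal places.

The minimum enclosing circle of a finite set is fixed by two of the points (as a diameter) or three (as a circumcircle).
The farthest pair is (8, 4)–(-5, -5) with squared distance 250. The circle on this segment as diameter has centre (1.5, -0.5) and r² = 250/4 = 62.5.
Check (3, -7): distance² to centre = 44.5 ≤ 62.5, so it lies inside.
All remaining points lie in this disk, and no smaller disk contains both endpoints, so this is the minimum enclosing circle.
r = √(62.5) ≈ 7.91.

7.91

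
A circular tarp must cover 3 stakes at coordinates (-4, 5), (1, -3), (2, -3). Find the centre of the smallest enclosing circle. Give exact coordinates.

Call the three points A, B, C in the order given.
Side lengths²: AB² = 89, AC² = 100, BC² = 1.
Since AC² = 100 ≥ 89 + 1 = 90, the angle opposite AC is not acute, so the smallest enclosing circle has AC as diameter.
Centre = midpoint of AC = (-1, 1), r² = 100/4 = 25.
Centre = (-1, 1).

(-1, 1)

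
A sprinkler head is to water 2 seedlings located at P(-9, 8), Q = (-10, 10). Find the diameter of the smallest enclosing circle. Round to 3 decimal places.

2.236

The smallest circle enclosing two points has them as diameter endpoints.
Centre = midpoint = (-9.5, 9); r² = |PQ|²/4 = 5/4 = 1.25.
Diameter = 2r = 2√(1.25) ≈ 2.236.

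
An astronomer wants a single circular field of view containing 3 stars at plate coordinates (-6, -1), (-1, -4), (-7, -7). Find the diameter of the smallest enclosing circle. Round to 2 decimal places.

Call the three points A, B, C in the order given.
Side lengths²: AB² = 34, AC² = 37, BC² = 45.
Since BC² = 45 < 37 + 34 = 71, the triangle is acute, so the smallest enclosing circle is the circumcircle.
Circumcentre = (-101/22, -95/22), r² = 3145/242.
Diameter = 2r = 2√(3145/242) ≈ 7.21.

7.21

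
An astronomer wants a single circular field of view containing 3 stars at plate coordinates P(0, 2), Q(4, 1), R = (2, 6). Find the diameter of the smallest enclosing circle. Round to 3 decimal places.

Side lengths²: PQ² = 17, PR² = 20, QR² = 29.
Since QR² = 29 < 20 + 17 = 37, the triangle is acute, so the smallest enclosing circle is the circumcircle.
Circumcentre = (22/9, 59/18), r² = 2465/324.
Diameter = 2r = 2√(2465/324) ≈ 5.517.

5.517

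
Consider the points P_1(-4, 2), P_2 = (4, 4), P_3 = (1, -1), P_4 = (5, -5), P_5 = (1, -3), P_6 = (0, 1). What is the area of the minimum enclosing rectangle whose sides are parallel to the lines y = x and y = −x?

In coordinates u = x + y, v = x − y the rectangle is axis-aligned; the map (x,y)→(u,v) scales areas by 2.
u-values: -2, 8, 0, 0, -2, 1; range = 8 − (-2) = 10.
v-values: -6, 0, 2, 10, 4, -1; range = 10 − (-6) = 16.
Area = (10 × 16) / 2 = 80.

80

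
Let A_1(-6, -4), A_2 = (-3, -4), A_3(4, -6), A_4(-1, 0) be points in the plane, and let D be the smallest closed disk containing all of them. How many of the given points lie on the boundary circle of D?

2

A smallest enclosing disk is always determined by at most three of the input points on its boundary.
The farthest pair is A_1–A_3 with squared distance 104. The circle on this segment as diameter has centre (-1, -5) and r² = 104/4 = 26.
Check A_2: distance² to centre = 5 ≤ 26, so it lies inside.
All remaining points lie in this disk, and no smaller disk contains both endpoints, so this is the minimum enclosing circle.
The points at distance exactly r from the centre are A_1, A_3 — 2 points.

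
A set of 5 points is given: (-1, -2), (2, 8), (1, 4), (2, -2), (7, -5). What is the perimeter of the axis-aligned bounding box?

42

Width = max x − min x = 7 − (-1) = 8.
Height = max y − min y = 8 − (-5) = 13.
Perimeter = 2(8 + 13) = 42.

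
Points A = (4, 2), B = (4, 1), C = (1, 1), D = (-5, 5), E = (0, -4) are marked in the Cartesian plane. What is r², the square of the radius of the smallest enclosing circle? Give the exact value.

3445/121

By Welzl's lemma the MEC is supported by two points (diametrically opposite) or three points (on a circumcircle).
The minimum enclosing circle is determined by three boundary points: A, D, E.
Their circumcentre is (-14/11, 13/11) with r² = 3445/121.
The farthest remaining point B is at distance² 3368/121 ≤ 3445/121.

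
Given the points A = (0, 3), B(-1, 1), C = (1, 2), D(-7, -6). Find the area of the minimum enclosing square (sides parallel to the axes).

81

The bounding box has width 8 and height 9.
An axis-aligned square enclosing the set must have side ≥ max(width, height).
So the minimum side is max(8, 9) = 9.
Area = 9² = 81.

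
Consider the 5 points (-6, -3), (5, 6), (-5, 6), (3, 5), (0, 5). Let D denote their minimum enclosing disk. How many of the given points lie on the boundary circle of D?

2

A smallest enclosing disk is always determined by at most three of the input points on its boundary.
The farthest pair is (-6, -3)–(5, 6) with squared distance 202. The circle on this segment as diameter has centre (-0.5, 1.5) and r² = 202/4 = 50.5.
Check (-5, 6): distance² to centre = 40.5 ≤ 50.5, so it lies inside.
All remaining points lie in this disk, and no smaller disk contains both endpoints, so this is the minimum enclosing circle.
The points at distance exactly r from the centre are (-6, -3), (5, 6) — 2 points.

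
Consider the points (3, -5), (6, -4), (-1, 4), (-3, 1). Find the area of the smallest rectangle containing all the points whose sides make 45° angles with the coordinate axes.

37.5

In coordinates u = x + y, v = x − y the rectangle is axis-aligned; the map (x,y)→(u,v) scales areas by 2.
u-values: -2, 2, 3, -2; range = 3 − (-2) = 5.
v-values: 8, 10, -5, -4; range = 10 − (-5) = 15.
Area = (5 × 15) / 2 = 37.5.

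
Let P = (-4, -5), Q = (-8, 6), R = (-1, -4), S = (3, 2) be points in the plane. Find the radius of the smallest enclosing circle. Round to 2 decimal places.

A smallest enclosing disk is always determined by at most three of the input points on its boundary.
The minimum enclosing circle is determined by three boundary points: P, Q, S.
Their circumcentre is (-103/30, 43/30) with r² = 18769/450.
The farthest remaining point R is at distance² 15949/450 ≤ 18769/450.
r = √(18769/450) ≈ 6.46.

6.46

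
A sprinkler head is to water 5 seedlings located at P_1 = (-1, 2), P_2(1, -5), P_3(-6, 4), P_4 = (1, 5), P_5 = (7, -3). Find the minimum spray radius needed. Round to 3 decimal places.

7.382

The minimum enclosing circle of a finite set is fixed by two of the points (as a diameter) or three (as a circumcircle).
The farthest pair is P_3–P_5 with squared distance 218. The circle on this segment as diameter has centre (0.5, 0.5) and r² = 218/4 = 54.5.
Check P_1: distance² to centre = 4.5 ≤ 54.5, so it lies inside.
All remaining points lie in this disk, and no smaller disk contains both endpoints, so this is the minimum enclosing circle.
r = √(54.5) ≈ 7.382.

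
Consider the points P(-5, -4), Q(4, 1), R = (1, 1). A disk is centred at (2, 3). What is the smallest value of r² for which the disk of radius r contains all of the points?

The required radius is the distance from (2, 3) to the farthest point.
Squared distances: 98, 8, 5.
Maximum is 98, attained at P.

98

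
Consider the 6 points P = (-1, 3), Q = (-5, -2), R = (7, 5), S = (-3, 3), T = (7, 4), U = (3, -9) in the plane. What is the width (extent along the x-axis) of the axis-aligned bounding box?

max x = 7, min x = -5, so width = 12.

12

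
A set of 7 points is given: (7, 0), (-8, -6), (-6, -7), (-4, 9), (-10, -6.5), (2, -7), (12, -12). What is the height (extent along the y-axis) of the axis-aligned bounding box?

max y = 9, min y = -12, so height = 21.

21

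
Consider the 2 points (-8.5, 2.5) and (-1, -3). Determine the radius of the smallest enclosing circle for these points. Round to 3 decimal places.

4.650

The smallest circle enclosing two points has them as diameter endpoints.
Centre = midpoint = (-4.75, -0.25); r² = |(-8.5, 2.5)−(-1, -3)|²/4 = 86.5/4 = 21.625.
r = √(21.625) ≈ 4.650.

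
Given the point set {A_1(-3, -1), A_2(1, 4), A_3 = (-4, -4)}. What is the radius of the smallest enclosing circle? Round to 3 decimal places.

Side lengths²: A_1A_2² = 41, A_1A_3² = 10, A_2A_3² = 89.
Since A_2A_3² = 89 ≥ 41 + 10 = 51, the angle opposite A_2A_3 is not acute, so the smallest enclosing circle has A_2A_3 as diameter.
Centre = midpoint of A_2A_3 = (-1.5, 0), r² = 89/4 = 22.25.
r = √(22.25) ≈ 4.717.

4.717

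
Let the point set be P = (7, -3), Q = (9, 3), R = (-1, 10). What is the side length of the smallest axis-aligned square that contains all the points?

The bounding box has width 10 and height 13.
An axis-aligned square enclosing the set must have side ≥ max(width, height).
So the minimum side is max(10, 13) = 13.

13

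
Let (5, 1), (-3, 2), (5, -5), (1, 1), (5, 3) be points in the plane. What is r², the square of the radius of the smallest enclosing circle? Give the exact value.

28.69140625

The minimum enclosing circle of a finite set is fixed by two of the points (as a diameter) or three (as a circumcircle).
The minimum enclosing circle is determined by three boundary points: (-3, 2), (5, -5), (5, 3).
Their circumcentre is (1.4375, -1) with r² = 28.69140625.
The farthest remaining point (5, 1) is at distance² 16.69140625 ≤ 28.69140625.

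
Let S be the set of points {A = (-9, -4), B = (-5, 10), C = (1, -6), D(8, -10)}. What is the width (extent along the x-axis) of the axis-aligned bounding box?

max x = 8, min x = -9, so width = 17.

17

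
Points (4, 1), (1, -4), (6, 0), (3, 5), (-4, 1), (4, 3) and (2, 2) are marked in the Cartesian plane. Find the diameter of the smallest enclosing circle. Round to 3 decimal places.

10.050

By Welzl's lemma the MEC is supported by two points (diametrically opposite) or three points (on a circumcircle).
The farthest pair is (6, 0)–(-4, 1) with squared distance 101. The circle on this segment as diameter has centre (1, 0.5) and r² = 101/4 = 25.25.
Check (4, 1): distance² to centre = 9.25 ≤ 25.25, so it lies inside.
All remaining points lie in this disk, and no smaller disk contains both endpoints, so this is the minimum enclosing circle.
Diameter = 2r = 2√(25.25) ≈ 10.050.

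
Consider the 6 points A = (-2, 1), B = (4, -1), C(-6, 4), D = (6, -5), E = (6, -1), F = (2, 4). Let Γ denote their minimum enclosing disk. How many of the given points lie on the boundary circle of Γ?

A smallest enclosing disk is always determined by at most three of the input points on its boundary.
The farthest pair is C–D with squared distance 225. The circle on this segment as diameter has centre (0, -0.5) and r² = 225/4 = 56.25.
Check A: distance² to centre = 6.25 ≤ 56.25, so it lies inside.
All remaining points lie in this disk, and no smaller disk contains both endpoints, so this is the minimum enclosing circle.
The points at distance exactly r from the centre are C, D — 2 points.

2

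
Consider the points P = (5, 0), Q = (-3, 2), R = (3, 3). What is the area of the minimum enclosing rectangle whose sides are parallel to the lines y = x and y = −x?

35

In coordinates u = x + y, v = x − y the rectangle is axis-aligned; the map (x,y)→(u,v) scales areas by 2.
u-values: 5, -1, 6; range = 6 − (-1) = 7.
v-values: 5, -5, 0; range = 5 − (-5) = 10.
Area = (7 × 10) / 2 = 35.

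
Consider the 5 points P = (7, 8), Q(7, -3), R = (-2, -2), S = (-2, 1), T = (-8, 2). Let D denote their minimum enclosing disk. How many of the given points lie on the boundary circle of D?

3

By Welzl's lemma the MEC is supported by two points (diametrically opposite) or three points (on a circumcircle).
The minimum enclosing circle is determined by three boundary points: P, Q, T.
Their circumcentre is (0.5, 2.5) with r² = 72.5.
The farthest remaining point R is at distance² 26.5 ≤ 72.5.
The points at distance exactly r from the centre are P, Q, T — 3 points.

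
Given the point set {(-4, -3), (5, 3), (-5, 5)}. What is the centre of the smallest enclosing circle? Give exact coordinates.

(-0.5, 1.5)

Call the three points A, B, C in the order given.
Side lengths²: AB² = 117, AC² = 65, BC² = 104.
Since AB² = 117 < 104 + 65 = 169, the triangle is acute, so the smallest enclosing circle is the circumcircle.
Circumcentre = (-0.5, 1.5), r² = 32.5.
Centre = (-0.5, 1.5).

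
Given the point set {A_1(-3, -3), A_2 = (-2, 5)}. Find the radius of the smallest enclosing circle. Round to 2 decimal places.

The smallest circle enclosing two points has them as diameter endpoints.
Centre = midpoint = (-2.5, 1); r² = |A_1A_2|²/4 = 65/4 = 16.25.
r = √(16.25) ≈ 4.03.

4.03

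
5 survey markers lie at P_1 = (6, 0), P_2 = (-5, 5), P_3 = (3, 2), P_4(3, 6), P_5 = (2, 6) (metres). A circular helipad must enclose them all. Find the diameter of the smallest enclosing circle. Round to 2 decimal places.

A smallest enclosing disk is always determined by at most three of the input points on its boundary.
The farthest pair is P_1–P_2 with squared distance 146. The circle on this segment as diameter has centre (0.5, 2.5) and r² = 146/4 = 36.5.
Check P_3: distance² to centre = 6.5 ≤ 36.5, so it lies inside.
All remaining points lie in this disk, and no smaller disk contains both endpoints, so this is the minimum enclosing circle.
Diameter = 2r = 2√(36.5) ≈ 12.08.

12.08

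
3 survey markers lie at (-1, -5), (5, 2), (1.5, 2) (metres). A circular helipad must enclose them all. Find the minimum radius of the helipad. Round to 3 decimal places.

Call the three points A, B, C in the order given.
Side lengths²: AB² = 85, AC² = 55.25, BC² = 12.25.
Since AB² = 85 ≥ 55.25 + 12.25 = 67.5, the angle opposite AB is not acute, so the smallest enclosing circle has AB as diameter.
Centre = midpoint of AB = (2, -1.5), r² = 85/4 = 21.25.
r = √(21.25) ≈ 4.610.

4.610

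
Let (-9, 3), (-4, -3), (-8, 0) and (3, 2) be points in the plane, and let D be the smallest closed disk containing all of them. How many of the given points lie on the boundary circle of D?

2

The farthest pair is (-9, 3)–(3, 2) with squared distance 145. The circle on this segment as diameter has centre (-3, 2.5) and r² = 145/4 = 36.25.
Check (-4, -3): distance² to centre = 31.25 ≤ 36.25, so it lies inside.
All remaining points lie in this disk, and no smaller disk contains both endpoints, so this is the minimum enclosing circle.
The points at distance exactly r from the centre are (-9, 3), (3, 2) — 2 points.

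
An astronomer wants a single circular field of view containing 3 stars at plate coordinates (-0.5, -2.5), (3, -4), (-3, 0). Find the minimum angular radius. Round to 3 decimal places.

Call the three points A, B, C in the order given.
Side lengths²: AB² = 14.5, AC² = 12.5, BC² = 52.
Since BC² = 52 ≥ 14.5 + 12.5 = 27, the angle opposite BC is not acute, so the smallest enclosing circle has BC as diameter.
Centre = midpoint of BC = (0, -2), r² = 52/4 = 13.
r = √13 ≈ 3.606.

3.606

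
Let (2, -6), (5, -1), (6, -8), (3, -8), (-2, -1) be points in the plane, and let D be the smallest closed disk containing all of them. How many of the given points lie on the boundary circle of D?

By Welzl's lemma the MEC is supported by two points (diametrically opposite) or three points (on a circumcircle).
The farthest pair is (6, -8)–(-2, -1) with squared distance 113. The circle on this segment as diameter has centre (2, -4.5) and r² = 113/4 = 28.25.
Check (2, -6): distance² to centre = 2.25 ≤ 28.25, so it lies inside.
All remaining points lie in this disk, and no smaller disk contains both endpoints, so this is the minimum enclosing circle.
The points at distance exactly r from the centre are (6, -8), (-2, -1) — 2 points.

2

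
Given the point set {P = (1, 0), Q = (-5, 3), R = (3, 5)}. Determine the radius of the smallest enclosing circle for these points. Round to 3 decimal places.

4.137

Side lengths²: PQ² = 45, PR² = 29, QR² = 68.
Since QR² = 68 < 45 + 29 = 74, the triangle is acute, so the smallest enclosing circle is the circumcircle.
Circumcentre = (-11/12, 11/3), r² = 2465/144.
r = √(2465/144) ≈ 4.137.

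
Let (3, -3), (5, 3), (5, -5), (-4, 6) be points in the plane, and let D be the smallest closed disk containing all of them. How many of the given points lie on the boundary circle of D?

A smallest enclosing disk is always determined by at most three of the input points on its boundary.
The farthest pair is (5, -5)–(-4, 6) with squared distance 202. The circle on this segment as diameter has centre (0.5, 0.5) and r² = 202/4 = 50.5.
Check (3, -3): distance² to centre = 18.5 ≤ 50.5, so it lies inside.
All remaining points lie in this disk, and no smaller disk contains both endpoints, so this is the minimum enclosing circle.
The points at distance exactly r from the centre are (5, -5), (-4, 6) — 2 points.

2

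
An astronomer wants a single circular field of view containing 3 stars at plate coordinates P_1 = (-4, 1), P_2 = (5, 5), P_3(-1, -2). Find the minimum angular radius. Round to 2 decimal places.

Side lengths²: P_1P_2² = 97, P_1P_3² = 18, P_2P_3² = 85.
Since P_1P_2² = 97 < 85 + 18 = 103, the triangle is acute, so the smallest enclosing circle is the circumcircle.
Circumcentre = (17/26, 69/26), r² = 8245/338.
r = √(8245/338) ≈ 4.94.

4.94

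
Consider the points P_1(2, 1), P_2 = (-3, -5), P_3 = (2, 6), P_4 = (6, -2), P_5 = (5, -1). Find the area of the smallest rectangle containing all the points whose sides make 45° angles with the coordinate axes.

In coordinates u = x + y, v = x − y the rectangle is axis-aligned; the map (x,y)→(u,v) scales areas by 2.
u-values: 3, -8, 8, 4, 4; range = 8 − (-8) = 16.
v-values: 1, 2, -4, 8, 6; range = 8 − (-4) = 12.
Area = (16 × 12) / 2 = 96.

96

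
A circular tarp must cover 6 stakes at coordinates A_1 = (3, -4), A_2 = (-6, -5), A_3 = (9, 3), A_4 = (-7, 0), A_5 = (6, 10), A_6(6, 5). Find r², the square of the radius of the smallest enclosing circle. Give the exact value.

The minimum enclosing circle of a finite set is fixed by two of the points (as a diameter) or three (as a circumcircle).
The farthest pair is A_2–A_5 with squared distance 369. The circle on this segment as diameter has centre (0, 2.5) and r² = 369/4 = 92.25.
Check A_1: distance² to centre = 51.25 ≤ 92.25, so it lies inside.
All remaining points lie in this disk, and no smaller disk contains both endpoints, so this is the minimum enclosing circle.

92.25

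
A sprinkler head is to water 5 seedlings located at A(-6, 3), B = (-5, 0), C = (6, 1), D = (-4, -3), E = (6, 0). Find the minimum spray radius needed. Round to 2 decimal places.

The farthest pair is A–E with squared distance 153. The circle on this segment as diameter has centre (0, 1.5) and r² = 153/4 = 38.25.
Check B: distance² to centre = 27.25 ≤ 38.25, so it lies inside.
All remaining points lie in this disk, and no smaller disk contains both endpoints, so this is the minimum enclosing circle.
r = √(38.25) ≈ 6.18.

6.18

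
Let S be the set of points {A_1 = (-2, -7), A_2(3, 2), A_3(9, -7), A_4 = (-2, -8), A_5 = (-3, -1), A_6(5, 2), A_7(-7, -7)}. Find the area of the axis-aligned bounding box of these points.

x ranges over [-7, 9], width 16.
y ranges over [-8, 2], height 10.
Area = 16 × 10 = 160.

160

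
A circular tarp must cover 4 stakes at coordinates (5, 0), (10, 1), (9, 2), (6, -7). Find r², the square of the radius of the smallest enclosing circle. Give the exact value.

22.5

A smallest enclosing disk is always determined by at most three of the input points on its boundary.
The farthest pair is (9, 2)–(6, -7) with squared distance 90. The circle on this segment as diameter has centre (7.5, -2.5) and r² = 90/4 = 22.5.
Check (5, 0): distance² to centre = 12.5 ≤ 22.5, so it lies inside.
All remaining points lie in this disk, and no smaller disk contains both endpoints, so this is the minimum enclosing circle.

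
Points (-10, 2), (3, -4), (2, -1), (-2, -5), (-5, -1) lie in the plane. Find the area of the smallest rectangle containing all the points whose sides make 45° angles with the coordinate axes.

In coordinates u = x + y, v = x − y the rectangle is axis-aligned; the map (x,y)→(u,v) scales areas by 2.
u-values: -8, -1, 1, -7, -6; range = 1 − (-8) = 9.
v-values: -12, 7, 3, 3, -4; range = 7 − (-12) = 19.
Area = (9 × 19) / 2 = 85.5.

85.5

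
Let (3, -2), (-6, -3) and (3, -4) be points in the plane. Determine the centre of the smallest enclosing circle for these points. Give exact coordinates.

(-13/9, -3)

Call the three points A, B, C in the order given.
Side lengths²: AB² = 82, AC² = 4, BC² = 82.
Since BC² = 82 < 82 + 4 = 86, the triangle is acute, so the smallest enclosing circle is the circumcircle.
Circumcentre = (-13/9, -3), r² = 1681/81.
Centre = (-13/9, -3).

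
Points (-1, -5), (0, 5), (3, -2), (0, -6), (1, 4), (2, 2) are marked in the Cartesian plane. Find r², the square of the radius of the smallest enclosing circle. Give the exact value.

The minimum enclosing circle of a finite set is fixed by two of the points (as a diameter) or three (as a circumcircle).
The farthest pair is (0, 5)–(0, -6) with squared distance 121. The circle on this segment as diameter has centre (0, -0.5) and r² = 121/4 = 30.25.
Check (-1, -5): distance² to centre = 21.25 ≤ 30.25, so it lies inside.
All remaining points lie in this disk, and no smaller disk contains both endpoints, so this is the minimum enclosing circle.

30.25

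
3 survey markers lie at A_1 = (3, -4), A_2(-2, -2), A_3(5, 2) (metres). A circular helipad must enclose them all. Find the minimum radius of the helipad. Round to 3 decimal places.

Side lengths²: A_1A_2² = 29, A_1A_3² = 40, A_2A_3² = 65.
Since A_2A_3² = 65 < 40 + 29 = 69, the triangle is acute, so the smallest enclosing circle is the circumcircle.
Circumcentre = (55/34, -7/34), r² = 9425/578.
r = √(9425/578) ≈ 4.038.

4.038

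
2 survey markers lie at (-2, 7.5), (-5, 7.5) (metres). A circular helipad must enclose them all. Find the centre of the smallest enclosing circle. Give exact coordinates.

The smallest circle enclosing two points has them as diameter endpoints.
Centre = midpoint = (-3.5, 7.5); r² = |(-2, 7.5)−(-5, 7.5)|²/4 = 9/4 = 2.25.
Centre = (-3.5, 7.5).

(-3.5, 7.5)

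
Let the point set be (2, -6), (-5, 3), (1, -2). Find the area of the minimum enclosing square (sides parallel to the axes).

The bounding box has width 7 and height 9.
An axis-aligned square enclosing the set must have side ≥ max(width, height).
So the minimum side is max(7, 9) = 9.
Area = 9² = 81.

81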